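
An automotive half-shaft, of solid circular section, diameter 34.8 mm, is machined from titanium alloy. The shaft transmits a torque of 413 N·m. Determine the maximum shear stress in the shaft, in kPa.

49900 kPa

J = πd⁴/32 = π(0.0348)⁴/32 = 1.440×10^-7 m⁴.
τ_max = T·r/J = 413.0 × 0.0174 / 1.440×10^-7 = 4.991×10^7 Pa.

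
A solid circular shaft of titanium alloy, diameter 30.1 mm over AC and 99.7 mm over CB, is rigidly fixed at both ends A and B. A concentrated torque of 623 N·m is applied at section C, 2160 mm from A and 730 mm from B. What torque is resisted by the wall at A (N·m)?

1.74 N·m

Compatibility: T_A·a/J_AC = T_B·b/J_CB with T_A + T_B = T₀.
J_AC = 8.06×10^-8 m⁴, J_CB = 9.70×10^-6 m⁴, so T_A = T₀·(J_AC/a)/((J_AC/a)+(J_CB/b)) = 1.744 N·m, T_B = 621.3 N·m.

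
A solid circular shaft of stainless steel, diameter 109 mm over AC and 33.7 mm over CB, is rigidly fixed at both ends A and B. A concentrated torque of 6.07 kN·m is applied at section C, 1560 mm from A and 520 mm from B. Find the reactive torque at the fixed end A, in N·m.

5910 N·m

Compatibility: T_A·a/J_AC = T_B·b/J_CB with T_A + T_B = T₀.
J_AC = 1.39×10^-5 m⁴, J_CB = 1.27×10^-7 m⁴, so T_A = T₀·(J_AC/a)/((J_AC/a)+(J_CB/b)) = 5908 N·m, T_B = 161.9 N·m.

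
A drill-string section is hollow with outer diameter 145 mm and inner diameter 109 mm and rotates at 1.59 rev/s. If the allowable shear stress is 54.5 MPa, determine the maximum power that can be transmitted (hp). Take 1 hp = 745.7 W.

297 hp

J = π(d_o⁴ − d_i⁴)/32 = π(0.145⁴ − 0.109⁴)/32 = 2.954×10^-5 m⁴.
T_max = τ_allow·J/r = 5.45×10^7 × 2.954×10^-5 / 0.0725 = 22210 N·m.
ω = 2π·1.59 = 9.990 rad/s, so P_max = T_max·ω = 2.218×10^5 W.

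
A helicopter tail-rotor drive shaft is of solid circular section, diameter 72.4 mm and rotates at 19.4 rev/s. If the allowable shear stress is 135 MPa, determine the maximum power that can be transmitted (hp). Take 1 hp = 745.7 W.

J = πd⁴/32 = π(0.0724)⁴/32 = 2.697×10^-6 m⁴.
T_max = τ_allow·J/r = 1.35×10^8 × 2.697×10^-6 / 0.0362 = 10060 N·m.
ω = 2π·19.4 = 121.9 rad/s, so P_max = T_max·ω = 1.226×10^6 W.

1640 hp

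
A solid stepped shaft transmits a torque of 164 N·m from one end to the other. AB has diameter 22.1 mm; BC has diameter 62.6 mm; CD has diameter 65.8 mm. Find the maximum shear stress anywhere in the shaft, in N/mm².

77.4 N/mm²

Under the same torque, τ_max = 16T/(πd³) is largest where d is smallest — segment AB (d = 22.1 mm).
τ_max = 16·164.0/(π·(0.0221)³) = 7.738×10^7 Pa.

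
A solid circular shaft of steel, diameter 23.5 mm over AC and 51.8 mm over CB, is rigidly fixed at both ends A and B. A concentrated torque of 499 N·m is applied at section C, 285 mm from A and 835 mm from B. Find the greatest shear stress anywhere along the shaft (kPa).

21600 kPa

Compatibility: T_A·a/J_AC = T_B·b/J_CB with T_A + T_B = T₀.
J_AC = 2.99×10^-8 m⁴, J_CB = 7.07×10^-7 m⁴, so T_A = T₀·(J_AC/a)/((J_AC/a)+(J_CB/b)) = 55.09 N·m, T_B = 443.9 N·m.
τ in each portion: τ_AC = 2.16×10^7 Pa, τ_CB = 1.63×10^7 Pa; maximum is in AC.
τ_max = T_AC·r/J = 55.09·0.0118/2.99×10^-8 = 2.162×10^7 Pa.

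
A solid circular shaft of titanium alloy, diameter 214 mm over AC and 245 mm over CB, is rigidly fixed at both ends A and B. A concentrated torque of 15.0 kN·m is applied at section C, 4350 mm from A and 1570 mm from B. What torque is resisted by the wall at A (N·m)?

2600 N·m

Compatibility: T_A·a/J_AC = T_B·b/J_CB with T_A + T_B = T₀.
J_AC = 2.06×10^-4 m⁴, J_CB = 3.54×10^-4 m⁴, so T_A = T₀·(J_AC/a)/((J_AC/a)+(J_CB/b)) = 2604 N·m, T_B = 12400 N·m.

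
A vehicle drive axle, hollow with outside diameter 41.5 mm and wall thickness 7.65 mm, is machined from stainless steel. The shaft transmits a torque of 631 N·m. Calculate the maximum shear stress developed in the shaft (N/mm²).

J = π(d_o⁴ − d_i⁴)/32 = π(0.0415⁴ − 0.0262⁴)/32 = 2.449×10^-7 m⁴.
τ_max = T·r/J = 631.0 × 0.0208 / 2.449×10^-7 = 5.345×10^7 Pa.

53.5 N/mm²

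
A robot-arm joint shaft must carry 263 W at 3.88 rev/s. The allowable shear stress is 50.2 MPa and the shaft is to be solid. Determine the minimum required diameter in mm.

ω = 2π·3.88 = 24.38 rad/s, so T = P/ω = 263 / 24.38 = 10.79 N·m.
For a solid shaft τ_max = 16T/(πd³), so d = (16T/(π τ_allow))^(1/3) = (16·10.79/(π·5.02×10^7))^(1/3) = 0.01031 m.

10.3 mm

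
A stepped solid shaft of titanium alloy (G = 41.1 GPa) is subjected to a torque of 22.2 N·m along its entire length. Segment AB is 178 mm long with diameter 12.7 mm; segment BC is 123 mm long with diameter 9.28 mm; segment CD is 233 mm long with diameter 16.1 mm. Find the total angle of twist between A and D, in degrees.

J_AB = π(0.0127)⁴/32 = 2.55×10^-9 m⁴; J_BC = π(0.00928)⁴/32 = 7.28×10^-10 m⁴; J_CD = π(0.0161)⁴/32 = 6.60×10^-9 m⁴.
θ = (T/G)·Σ L_i/J_i = (22.20/41.1×10⁹)·(0.178/2.55×10^-9 + 0.123/7.28×10^-10 + 0.233/6.60×10^-9) = 0.1480 rad.

8.48°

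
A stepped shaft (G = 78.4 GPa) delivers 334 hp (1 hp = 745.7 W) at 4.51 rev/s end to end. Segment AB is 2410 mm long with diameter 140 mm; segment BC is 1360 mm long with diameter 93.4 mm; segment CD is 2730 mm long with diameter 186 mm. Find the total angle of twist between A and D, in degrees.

1.73°

ω = 2π·4.51 = 28.34 rad/s, so T = P/ω = 334×745.7 / 28.34 = 8789 N·m.
J_AB = π(0.140)⁴/32 = 3.77×10^-5 m⁴; J_BC = π(0.0934)⁴/32 = 7.47×10^-6 m⁴; J_CD = π(0.186)⁴/32 = 1.18×10^-4 m⁴.
θ = (T/G)·Σ L_i/J_i = (8789/78.4×10⁹)·(2.41/3.77×10^-5 + 1.36/7.47×10^-6 + 2.73/1.18×10^-4) = 0.03018 rad.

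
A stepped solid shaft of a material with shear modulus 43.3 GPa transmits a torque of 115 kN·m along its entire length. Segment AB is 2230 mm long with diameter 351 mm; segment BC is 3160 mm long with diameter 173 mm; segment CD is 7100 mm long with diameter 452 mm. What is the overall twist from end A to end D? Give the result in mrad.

J_AB = π(0.351)⁴/32 = 1.49×10^-3 m⁴; J_BC = π(0.173)⁴/32 = 8.79×10^-5 m⁴; J_CD = π(0.452)⁴/32 = 4.10×10^-3 m⁴.
θ = (T/G)·Σ L_i/J_i = (115000/43.3×10⁹)·(2.23/1.49×10^-3 + 3.16/8.79×10^-5 + 7.10/4.10×10^-3) = 0.1040 rad.

104 mrad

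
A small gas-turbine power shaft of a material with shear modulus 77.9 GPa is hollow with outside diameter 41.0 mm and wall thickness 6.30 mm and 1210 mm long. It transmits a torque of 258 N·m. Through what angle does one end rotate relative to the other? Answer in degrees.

1.08°

J = π(d_o⁴ − d_i⁴)/32 = π(0.0410⁴ − 0.0284⁴)/32 = 2.136×10^-7 m⁴.
θ = T·L/(G·J) = 258.0 × 1.21 / (77.9×10⁹ × 2.136×10^-7) = 0.01877 rad.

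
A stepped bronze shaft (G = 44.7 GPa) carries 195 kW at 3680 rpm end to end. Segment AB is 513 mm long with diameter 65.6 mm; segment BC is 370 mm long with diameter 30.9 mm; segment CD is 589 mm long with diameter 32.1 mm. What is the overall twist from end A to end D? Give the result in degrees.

6.53°

ω = 2π·3680/60 = 385.4 rad/s, so T = P/ω = 195×10³ / 385.4 = 506.0 N·m.
J_AB = π(0.0656)⁴/32 = 1.82×10^-6 m⁴; J_BC = π(0.0309)⁴/32 = 8.95×10^-8 m⁴; J_CD = π(0.0321)⁴/32 = 1.04×10^-7 m⁴.
θ = (T/G)·Σ L_i/J_i = (506.0/44.7×10⁹)·(0.513/1.82×10^-6 + 0.370/8.95×10^-8 + 0.589/1.04×10^-7) = 0.1140 rad.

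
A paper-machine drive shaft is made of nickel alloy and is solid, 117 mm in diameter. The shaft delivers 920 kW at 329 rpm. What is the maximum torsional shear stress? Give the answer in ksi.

ω = 2π·329/60 = 34.45 rad/s, so T = P/ω = 920×10³ / 34.45 = 26700 N·m.
J = πd⁴/32 = π(0.117)⁴/32 = 1.840×10^-5 m⁴.
τ_max = T·r/J = 26700 × 0.0585 / 1.840×10^-5 = 8.491×10^7 Pa.

12.3 ksi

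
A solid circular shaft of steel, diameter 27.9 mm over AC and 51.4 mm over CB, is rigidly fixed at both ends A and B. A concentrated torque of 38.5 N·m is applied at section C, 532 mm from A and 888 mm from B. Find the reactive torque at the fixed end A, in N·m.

Compatibility: T_A·a/J_AC = T_B·b/J_CB with T_A + T_B = T₀.
J_AC = 5.95×10^-8 m⁴, J_CB = 6.85×10^-7 m⁴, so T_A = T₀·(J_AC/a)/((J_AC/a)+(J_CB/b)) = 4.873 N·m, T_B = 33.63 N·m.

4.87 N·m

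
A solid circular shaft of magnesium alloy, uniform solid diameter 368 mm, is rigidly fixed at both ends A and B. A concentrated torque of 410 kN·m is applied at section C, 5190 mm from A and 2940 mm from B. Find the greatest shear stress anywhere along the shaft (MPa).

26.7 MPa

With uniform GJ and both ends fixed, compatibility θ_AC = θ_CB gives T_A·a = T_B·b, together with T_A + T_B = T₀.
T_A = T₀·b/(a+b) = 410000·2940/8130 = 148300 N·m; T_B = 261700 N·m.
τ in each portion: τ_AC = 1.52×10^7 Pa, τ_CB = 2.67×10^7 Pa; maximum is in CB.
τ_max = T_CB·r/J = 261700·0.184/1.80×10^-3 = 2.675×10^7 Pa.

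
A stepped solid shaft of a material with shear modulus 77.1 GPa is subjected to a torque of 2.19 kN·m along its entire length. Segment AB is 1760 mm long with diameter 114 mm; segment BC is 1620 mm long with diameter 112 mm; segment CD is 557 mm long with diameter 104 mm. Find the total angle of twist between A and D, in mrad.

J_AB = π(0.114)⁴/32 = 1.66×10^-5 m⁴; J_BC = π(0.112)⁴/32 = 1.54×10^-5 m⁴; J_CD = π(0.104)⁴/32 = 1.15×10^-5 m⁴.
θ = (T/G)·Σ L_i/J_i = (2190/77.1×10⁹)·(1.76/1.66×10^-5 + 1.62/1.54×10^-5 + 0.557/1.15×10^-5) = 7.371×10^-3 rad.

7.37 mrad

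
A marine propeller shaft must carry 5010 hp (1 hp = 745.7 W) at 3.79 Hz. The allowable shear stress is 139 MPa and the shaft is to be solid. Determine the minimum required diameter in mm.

179 mm

ω = 2π·3.79 = 23.81 rad/s, so T = P/ω = 5010×745.7 / 23.81 = 156900 N·m.
For a solid shaft τ_max = 16T/(πd³), so d = (16T/(π τ_allow))^(1/3) = (16·156900/(π·1.39×10^8))^(1/3) = 0.1791 m.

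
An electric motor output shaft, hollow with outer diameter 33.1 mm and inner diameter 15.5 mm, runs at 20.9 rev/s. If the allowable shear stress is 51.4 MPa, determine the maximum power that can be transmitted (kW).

45.8 kW

J = π(d_o⁴ − d_i⁴)/32 = π(0.0331⁴ − 0.0155⁴)/32 = 1.122×10^-7 m⁴.
T_max = τ_allow·J/r = 5.14×10^7 × 1.122×10^-7 / 0.0166 = 348.4 N·m.
ω = 2π·20.9 = 131.3 rad/s, so P_max = T_max·ω = 4.575×10^4 W.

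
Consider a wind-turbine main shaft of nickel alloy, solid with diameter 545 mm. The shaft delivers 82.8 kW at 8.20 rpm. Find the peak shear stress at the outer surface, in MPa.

ω = 2π·8.20/60 = 0.8587 rad/s, so T = P/ω = 82.8×10³ / 0.8587 = 96420 N·m.
J = πd⁴/32 = π(0.545)⁴/32 = 8.661×10^-3 m⁴.
τ_max = T·r/J = 96420 × 0.273 / 8.661×10^-3 = 3.034×10^6 Pa.

3.03 MPa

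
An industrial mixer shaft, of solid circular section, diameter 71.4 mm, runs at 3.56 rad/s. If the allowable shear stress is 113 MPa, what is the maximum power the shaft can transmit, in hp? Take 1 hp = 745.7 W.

J = πd⁴/32 = π(0.0714)⁴/32 = 2.551×10^-6 m⁴.
T_max = τ_allow·J/r = 1.13×10^8 × 2.551×10^-6 / 0.0357 = 8076 N·m.
ω = 3.56 rad/s, so P_max = T_max·ω = 2.875×10^4 W.

38.6 hp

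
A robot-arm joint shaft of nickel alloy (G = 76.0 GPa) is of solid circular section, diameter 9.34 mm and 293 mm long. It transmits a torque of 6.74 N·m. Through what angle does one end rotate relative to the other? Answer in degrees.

J = πd⁴/32 = π(0.00934)⁴/32 = 7.471×10^-10 m⁴.
θ = T·L/(G·J) = 6.740 × 0.293 / (76.0×10⁹ × 7.471×10^-10) = 0.03478 rad.

1.99°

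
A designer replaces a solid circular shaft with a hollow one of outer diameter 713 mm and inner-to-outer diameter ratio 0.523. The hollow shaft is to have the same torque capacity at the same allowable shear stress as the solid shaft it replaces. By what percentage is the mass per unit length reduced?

Equal τ_max and T ⇒ the solid shaft needs d_s³ = d_o³(1−k⁴), so d_s = 713·(1−0.523⁴)^(1/3) = 694.8 mm.
Area ratio A_h/A_s = d_o²(1−k²)/d_s² = (1−k²)/(1−k⁴)^(2/3) = 0.7651.
Mass saving = 1 − 0.7651 = 23.5 %.

23.5 %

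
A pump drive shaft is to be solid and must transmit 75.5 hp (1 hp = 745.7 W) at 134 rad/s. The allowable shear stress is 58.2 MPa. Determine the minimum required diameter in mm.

ω = 134 rad/s, so T = P/ω = 75.5×745.7 / 134.0 = 420.2 N·m.
For a solid shaft τ_max = 16T/(πd³), so d = (16T/(π τ_allow))^(1/3) = (16·420.2/(π·5.82×10^7))^(1/3) = 0.03325 m.

33.3 mm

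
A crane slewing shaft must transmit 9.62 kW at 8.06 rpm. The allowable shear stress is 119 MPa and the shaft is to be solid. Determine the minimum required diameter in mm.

ω = 2π·8.06/60 = 0.8440 rad/s, so T = P/ω = 9.62×10³ / 0.8440 = 11400 N·m.
For a solid shaft τ_max = 16T/(πd³), so d = (16T/(π τ_allow))^(1/3) = (16·11400/(π·1.19×10^8))^(1/3) = 0.07872 m.

78.7 mm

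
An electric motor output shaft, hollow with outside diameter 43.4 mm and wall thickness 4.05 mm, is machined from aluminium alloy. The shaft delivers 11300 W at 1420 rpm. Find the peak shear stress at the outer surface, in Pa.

8.42e6 Pa

ω = 2π·1420/60 = 148.7 rad/s, so T = P/ω = 11300 / 148.7 = 75.99 N·m.
J = π(d_o⁴ − d_i⁴)/32 = π(0.0434⁴ − 0.0353⁴)/32 = 1.959×10^-7 m⁴.
τ_max = T·r/J = 75.99 × 0.0217 / 1.959×10^-7 = 8.419×10^6 Pa.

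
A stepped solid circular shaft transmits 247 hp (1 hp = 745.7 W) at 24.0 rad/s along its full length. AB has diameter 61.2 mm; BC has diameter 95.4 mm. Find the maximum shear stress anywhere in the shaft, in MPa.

171 MPa

ω = 24.0 rad/s, so T = P/ω = 247×745.7 / 24.00 = 7674 N·m.
Under the same torque, τ_max = 16T/(πd³) is largest where d is smallest — segment AB (d = 61.2 mm).
τ_max = 16·7674/(π·(0.0612)³) = 1.705×10^8 Pa.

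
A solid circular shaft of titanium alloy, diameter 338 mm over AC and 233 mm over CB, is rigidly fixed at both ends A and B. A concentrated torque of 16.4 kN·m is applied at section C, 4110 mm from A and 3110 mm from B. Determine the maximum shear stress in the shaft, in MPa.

1.67 MPa

Compatibility: T_A·a/J_AC = T_B·b/J_CB with T_A + T_B = T₀.
J_AC = 1.28×10^-3 m⁴, J_CB = 2.89×10^-4 m⁴, so T_A = T₀·(J_AC/a)/((J_AC/a)+(J_CB/b)) = 12630 N·m, T_B = 3769 N·m.
τ in each portion: τ_AC = 1.67×10^6 Pa, τ_CB = 1.52×10^6 Pa; maximum is in AC.
τ_max = T_AC·r/J = 12630·0.169/1.28×10^-3 = 1.666×10^6 Pa.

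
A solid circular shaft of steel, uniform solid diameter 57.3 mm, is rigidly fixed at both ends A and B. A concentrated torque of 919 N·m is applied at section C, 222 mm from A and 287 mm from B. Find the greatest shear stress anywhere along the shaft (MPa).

With uniform GJ and both ends fixed, compatibility θ_AC = θ_CB gives T_A·a = T_B·b, together with T_A + T_B = T₀.
T_A = T₀·b/(a+b) = 919.0·287/509.0 = 518.2 N·m; T_B = 400.8 N·m.
τ in each portion: τ_AC = 1.40×10^7 Pa, τ_CB = 1.09×10^7 Pa; maximum is in AC.
τ_max = T_AC·r/J = 518.2·0.0286/1.06×10^-6 = 1.403×10^7 Pa.

14.0 MPa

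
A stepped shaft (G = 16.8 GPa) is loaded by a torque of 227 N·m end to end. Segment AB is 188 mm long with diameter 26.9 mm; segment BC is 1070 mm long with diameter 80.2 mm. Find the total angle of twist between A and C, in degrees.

3.04°

J_AB = π(0.0269)⁴/32 = 5.14×10^-8 m⁴; J_BC = π(0.0802)⁴/32 = 4.06×10^-6 m⁴.
θ = (T/G)·Σ L_i/J_i = (227.0/16.8×10⁹)·(0.188/5.14×10^-8 + 1.07/4.06×10^-6) = 0.05298 rad.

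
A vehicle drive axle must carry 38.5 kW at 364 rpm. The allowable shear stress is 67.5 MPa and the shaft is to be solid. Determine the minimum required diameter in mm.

ω = 2π·364/60 = 38.12 rad/s, so T = P/ω = 38.5×10³ / 38.12 = 1010 N·m.
For a solid shaft τ_max = 16T/(πd³), so d = (16T/(π τ_allow))^(1/3) = (16·1010/(π·6.75×10^7))^(1/3) = 0.04240 m.

42.4 mm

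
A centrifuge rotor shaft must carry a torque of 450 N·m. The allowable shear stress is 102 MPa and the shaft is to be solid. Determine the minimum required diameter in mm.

For a solid shaft τ_max = 16T/(πd³), so d = (16T/(π τ_allow))^(1/3) = (16·450.0/(π·1.02×10^8))^(1/3) = 0.02822 m.

28.2 mm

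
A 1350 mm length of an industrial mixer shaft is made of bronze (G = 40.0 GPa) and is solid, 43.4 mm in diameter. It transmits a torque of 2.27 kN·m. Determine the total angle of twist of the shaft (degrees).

J = πd⁴/32 = π(0.0434)⁴/32 = 3.483×10^-7 m⁴.
θ = T·L/(G·J) = 2270 × 1.35 / (40.0×10⁹ × 3.483×10^-7) = 0.2200 rad.

12.6°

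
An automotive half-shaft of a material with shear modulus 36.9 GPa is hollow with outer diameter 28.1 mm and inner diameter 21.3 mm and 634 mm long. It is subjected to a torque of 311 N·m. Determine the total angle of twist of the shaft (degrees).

7.47°

J = π(d_o⁴ − d_i⁴)/32 = π(0.0281⁴ − 0.0213⁴)/32 = 4.100×10^-8 m⁴.
θ = T·L/(G·J) = 311.0 × 0.634 / (36.9×10⁹ × 4.100×10^-8) = 0.1303 rad.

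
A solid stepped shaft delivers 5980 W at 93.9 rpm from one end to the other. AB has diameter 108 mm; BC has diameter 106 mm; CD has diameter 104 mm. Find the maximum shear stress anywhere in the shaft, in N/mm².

2.75 N/mm²

ω = 2π·93.9/60 = 9.833 rad/s, so T = P/ω = 5980 / 9.833 = 608.1 N·m.
Under the same torque, τ_max = 16T/(πd³) is largest where d is smallest — segment CD (d = 104 mm).
τ_max = 16·608.1/(π·(0.104)³) = 2.753×10^6 Pa.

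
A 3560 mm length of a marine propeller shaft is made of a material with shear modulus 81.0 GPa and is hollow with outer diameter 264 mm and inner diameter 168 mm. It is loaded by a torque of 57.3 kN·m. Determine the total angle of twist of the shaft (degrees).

0.362°

J = π(d_o⁴ − d_i⁴)/32 = π(0.264⁴ − 0.168⁴)/32 = 3.987×10^-4 m⁴.
θ = T·L/(G·J) = 57300 × 3.56 / (81.0×10⁹ × 3.987×10^-4) = 6.317×10^-3 rad.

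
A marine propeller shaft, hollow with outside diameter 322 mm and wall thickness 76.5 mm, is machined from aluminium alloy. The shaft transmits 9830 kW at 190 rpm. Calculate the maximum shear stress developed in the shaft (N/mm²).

81.6 N/mm²

ω = 2π·190/60 = 19.90 rad/s, so T = P/ω = 9830×10³ / 19.90 = 494100 N·m.
J = π(d_o⁴ − d_i⁴)/32 = π(0.322⁴ − 0.169⁴)/32 = 9.753×10^-4 m⁴.
τ_max = T·r/J = 494100 × 0.161 / 9.753×10^-4 = 8.155×10^7 Pa.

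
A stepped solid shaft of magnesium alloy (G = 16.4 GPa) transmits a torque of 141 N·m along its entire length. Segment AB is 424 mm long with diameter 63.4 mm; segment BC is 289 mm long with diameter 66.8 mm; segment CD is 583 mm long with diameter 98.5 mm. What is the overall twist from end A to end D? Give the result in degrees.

J_AB = π(0.0634)⁴/32 = 1.59×10^-6 m⁴; J_BC = π(0.0668)⁴/32 = 1.95×10^-6 m⁴; J_CD = π(0.0985)⁴/32 = 9.24×10^-6 m⁴.
θ = (T/G)·Σ L_i/J_i = (141.0/16.4×10⁹)·(0.424/1.59×10^-6 + 0.289/1.95×10^-6 + 0.583/9.24×10^-6) = 4.112×10^-3 rad.

0.236°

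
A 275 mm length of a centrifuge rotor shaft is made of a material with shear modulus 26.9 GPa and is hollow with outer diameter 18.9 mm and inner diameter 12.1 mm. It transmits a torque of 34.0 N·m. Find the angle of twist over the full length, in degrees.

1.91°

J = π(d_o⁴ − d_i⁴)/32 = π(0.0189⁴ − 0.0121⁴)/32 = 1.042×10^-8 m⁴.
θ = T·L/(G·J) = 34.00 × 0.275 / (26.9×10⁹ × 1.042×10^-8) = 0.03335 rad.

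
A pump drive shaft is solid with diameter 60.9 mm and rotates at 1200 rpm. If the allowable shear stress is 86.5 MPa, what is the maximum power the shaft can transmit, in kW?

J = πd⁴/32 = π(0.0609)⁴/32 = 1.350×10^-6 m⁴.
T_max = τ_allow·J/r = 8.65×10^7 × 1.350×10^-6 / 0.0304 = 3836 N·m.
ω = 2π·1200/60 = 125.7 rad/s, so P_max = T_max·ω = 4.821×10^5 W.

482 kW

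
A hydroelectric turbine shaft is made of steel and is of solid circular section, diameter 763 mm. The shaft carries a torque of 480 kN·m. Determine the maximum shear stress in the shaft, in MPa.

J = πd⁴/32 = π(0.763)⁴/32 = 0.03327 m⁴.
τ_max = T·r/J = 480000 × 0.382 / 0.03327 = 5.503×10^6 Pa.

5.50 MPa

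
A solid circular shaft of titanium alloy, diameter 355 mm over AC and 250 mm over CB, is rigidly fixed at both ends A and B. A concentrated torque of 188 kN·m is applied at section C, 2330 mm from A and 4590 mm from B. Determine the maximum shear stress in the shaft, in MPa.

Compatibility: T_A·a/J_AC = T_B·b/J_CB with T_A + T_B = T₀.
J_AC = 1.56×10^-3 m⁴, J_CB = 3.83×10^-4 m⁴, so T_A = T₀·(J_AC/a)/((J_AC/a)+(J_CB/b)) = 167100 N·m, T_B = 20870 N·m.
τ in each portion: τ_AC = 1.90×10^7 Pa, τ_CB = 6.80×10^6 Pa; maximum is in AC.
τ_max = T_AC·r/J = 167100·0.177/1.56×10^-3 = 1.903×10^7 Pa.

19.0 MPa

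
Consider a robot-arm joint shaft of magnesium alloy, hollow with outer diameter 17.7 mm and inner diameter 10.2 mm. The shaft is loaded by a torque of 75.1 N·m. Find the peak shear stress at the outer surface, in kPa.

J = π(d_o⁴ − d_i⁴)/32 = π(0.0177⁴ − 0.0102⁴)/32 = 8.573×10^-9 m⁴.
τ_max = T·r/J = 75.10 × 0.00885 / 8.573×10^-9 = 7.752×10^7 Pa.

77500 kPa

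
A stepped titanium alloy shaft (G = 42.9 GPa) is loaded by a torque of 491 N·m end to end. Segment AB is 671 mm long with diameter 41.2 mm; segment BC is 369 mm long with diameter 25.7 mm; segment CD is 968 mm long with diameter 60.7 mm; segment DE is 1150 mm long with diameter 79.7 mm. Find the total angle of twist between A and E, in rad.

J_AB = π(0.0412)⁴/32 = 2.83×10^-7 m⁴; J_BC = π(0.0257)⁴/32 = 4.28×10^-8 m⁴; J_CD = π(0.0607)⁴/32 = 1.33×10^-6 m⁴; J_DE = π(0.0797)⁴/32 = 3.96×10^-6 m⁴.
θ = (T/G)·Σ L_i/J_i = (491.0/42.9×10⁹)·(0.671/2.83×10^-7 + 0.369/4.28×10^-8 + 0.968/1.33×10^-6 + 1.15/3.96×10^-6) = 0.1374 rad.

0.137 rad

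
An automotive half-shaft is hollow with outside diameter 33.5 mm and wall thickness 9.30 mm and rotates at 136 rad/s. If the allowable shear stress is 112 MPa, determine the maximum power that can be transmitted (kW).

108 kW

J = π(d_o⁴ − d_i⁴)/32 = π(0.0335⁴ − 0.0149⁴)/32 = 1.188×10^-7 m⁴.
T_max = τ_allow·J/r = 1.12×10^8 × 1.188×10^-7 / 0.0168 = 794.4 N·m.
ω = 136 rad/s, so P_max = T_max·ω = 1.080×10^5 W.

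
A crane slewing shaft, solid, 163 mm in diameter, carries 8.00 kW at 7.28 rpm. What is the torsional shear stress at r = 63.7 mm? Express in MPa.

9.65 MPa

ω = 2π·7.28/60 = 0.7624 rad/s, so T = P/ω = 8.00×10³ / 0.7624 = 10490 N·m.
J = πd⁴/32 = π(0.163)⁴/32 = 6.930×10^-5 m⁴.
Shear stress varies linearly with radius: τ = T·r/J = 10490 × 0.0637 / 6.930×10^-5 = 9.645×10^6 Pa.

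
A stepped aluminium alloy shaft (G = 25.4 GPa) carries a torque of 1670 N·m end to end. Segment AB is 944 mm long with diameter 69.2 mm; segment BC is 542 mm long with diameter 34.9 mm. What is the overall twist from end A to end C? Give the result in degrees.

J_AB = π(0.0692)⁴/32 = 2.25×10^-6 m⁴; J_BC = π(0.0349)⁴/32 = 1.46×10^-7 m⁴.
θ = (T/G)·Σ L_i/J_i = (1670/25.4×10⁹)·(0.944/2.25×10^-6 + 0.542/1.46×10^-7) = 0.2722 rad.

15.6°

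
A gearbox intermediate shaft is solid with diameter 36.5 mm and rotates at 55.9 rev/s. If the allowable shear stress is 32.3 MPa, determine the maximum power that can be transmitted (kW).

108 kW

J = πd⁴/32 = π(0.0365)⁴/32 = 1.742×10^-7 m⁴.
T_max = τ_allow·J/r = 3.23×10^7 × 1.742×10^-7 / 0.0182 = 308.4 N·m.
ω = 2π·55.9 = 351.2 rad/s, so P_max = T_max·ω = 1.083×10^5 W.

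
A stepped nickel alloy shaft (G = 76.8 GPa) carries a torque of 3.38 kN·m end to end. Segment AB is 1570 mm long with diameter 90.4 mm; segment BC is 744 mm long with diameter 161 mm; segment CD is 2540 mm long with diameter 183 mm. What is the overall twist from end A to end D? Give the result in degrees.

J_AB = π(0.0904)⁴/32 = 6.56×10^-6 m⁴; J_BC = π(0.161)⁴/32 = 6.60×10^-5 m⁴; J_CD = π(0.183)⁴/32 = 1.10×10^-4 m⁴.
θ = (T/G)·Σ L_i/J_i = (3380/76.8×10⁹)·(1.57/6.56×10^-6 + 0.744/6.60×10^-5 + 2.54/1.10×10^-4) = 0.01205 rad.

0.690°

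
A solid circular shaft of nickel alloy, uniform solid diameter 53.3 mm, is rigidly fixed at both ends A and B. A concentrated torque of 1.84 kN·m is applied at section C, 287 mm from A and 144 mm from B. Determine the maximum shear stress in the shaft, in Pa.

4.12e7 Pa

With uniform GJ and both ends fixed, compatibility θ_AC = θ_CB gives T_A·a = T_B·b, together with T_A + T_B = T₀.
T_A = T₀·b/(a+b) = 1840·144/431.0 = 614.8 N·m; T_B = 1225 N·m.
τ in each portion: τ_AC = 2.07×10^7 Pa, τ_CB = 4.12×10^7 Pa; maximum is in CB.
τ_max = T_CB·r/J = 1225·0.0267/7.92×10^-7 = 4.121×10^7 Pa.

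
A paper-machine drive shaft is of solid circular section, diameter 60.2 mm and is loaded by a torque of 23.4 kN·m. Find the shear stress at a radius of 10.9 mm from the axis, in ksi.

28.7 ksi

J = πd⁴/32 = π(0.0602)⁴/32 = 1.289×10^-6 m⁴.
Shear stress varies linearly with radius: τ = T·r/J = 23400 × 0.0109 / 1.289×10^-6 = 1.978×10^8 Pa.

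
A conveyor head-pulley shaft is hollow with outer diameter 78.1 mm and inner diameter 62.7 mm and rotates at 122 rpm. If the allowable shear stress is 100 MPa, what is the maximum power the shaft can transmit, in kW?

69.9 kW

J = π(d_o⁴ − d_i⁴)/32 = π(0.0781⁴ − 0.0627⁴)/32 = 2.135×10^-6 m⁴.
T_max = τ_allow·J/r = 1.00×10^8 × 2.135×10^-6 / 0.0390 = 5468 N·m.
ω = 2π·122/60 = 12.78 rad/s, so P_max = T_max·ω = 6.986×10^4 W.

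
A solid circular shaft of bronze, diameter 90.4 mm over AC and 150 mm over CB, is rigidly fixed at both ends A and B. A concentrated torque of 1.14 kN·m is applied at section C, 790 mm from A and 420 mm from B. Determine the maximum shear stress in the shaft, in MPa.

Compatibility: T_A·a/J_AC = T_B·b/J_CB with T_A + T_B = T₀.
J_AC = 6.56×10^-6 m⁴, J_CB = 4.97×10^-5 m⁴, so T_A = T₀·(J_AC/a)/((J_AC/a)+(J_CB/b)) = 74.71 N·m, T_B = 1065 N·m.
τ in each portion: τ_AC = 5.15×10^5 Pa, τ_CB = 1.61×10^6 Pa; maximum is in CB.
τ_max = T_CB·r/J = 1065·0.0750/4.97×10^-5 = 1.608×10^6 Pa.

1.61 MPa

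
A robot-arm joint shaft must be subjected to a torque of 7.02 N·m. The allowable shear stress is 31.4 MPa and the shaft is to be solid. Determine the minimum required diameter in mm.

For a solid shaft τ_max = 16T/(πd³), so d = (16T/(π τ_allow))^(1/3) = (16·7.020/(π·3.14×10^7))^(1/3) = 0.01044 m.

10.4 mm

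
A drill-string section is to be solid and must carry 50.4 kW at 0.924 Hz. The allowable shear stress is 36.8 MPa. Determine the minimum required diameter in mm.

ω = 2π·0.924 = 5.806 rad/s, so T = P/ω = 50.4×10³ / 5.806 = 8681 N·m.
For a solid shaft τ_max = 16T/(πd³), so d = (16T/(π τ_allow))^(1/3) = (16·8681/(π·3.68×10^7))^(1/3) = 0.1063 m.

106 mm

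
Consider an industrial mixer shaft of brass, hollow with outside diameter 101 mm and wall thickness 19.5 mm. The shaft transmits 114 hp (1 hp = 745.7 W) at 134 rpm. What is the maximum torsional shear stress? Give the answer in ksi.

ω = 2π·134/60 = 14.03 rad/s, so T = P/ω = 114×745.7 / 14.03 = 6058 N·m.
J = π(d_o⁴ − d_i⁴)/32 = π(0.101⁴ − 0.0620⁴)/32 = 8.765×10^-6 m⁴.
τ_max = T·r/J = 6058 × 0.0505 / 8.765×10^-6 = 3.490×10^7 Pa.

5.06 ksi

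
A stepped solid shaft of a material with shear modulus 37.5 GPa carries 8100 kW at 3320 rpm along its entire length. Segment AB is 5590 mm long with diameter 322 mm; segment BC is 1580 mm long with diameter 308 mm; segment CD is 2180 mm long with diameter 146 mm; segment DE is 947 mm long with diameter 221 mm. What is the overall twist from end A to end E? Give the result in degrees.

ω = 2π·3320/60 = 347.7 rad/s, so T = P/ω = 8100×10³ / 347.7 = 23300 N·m.
J_AB = π(0.322)⁴/32 = 1.06×10^-3 m⁴; J_BC = π(0.308)⁴/32 = 8.83×10^-4 m⁴; J_CD = π(0.146)⁴/32 = 4.46×10^-5 m⁴; J_DE = π(0.221)⁴/32 = 2.34×10^-4 m⁴.
θ = (T/G)·Σ L_i/J_i = (23300/37.5×10⁹)·(5.59/1.06×10^-3 + 1.58/8.83×10^-4 + 2.18/4.46×10^-5 + 0.947/2.34×10^-4) = 0.03728 rad.

2.14°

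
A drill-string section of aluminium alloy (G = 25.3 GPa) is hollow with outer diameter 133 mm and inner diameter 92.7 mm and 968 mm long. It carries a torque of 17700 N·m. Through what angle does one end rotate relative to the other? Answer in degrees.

1.65°

J = π(d_o⁴ − d_i⁴)/32 = π(0.133⁴ − 0.0927⁴)/32 = 2.347×10^-5 m⁴.
θ = T·L/(G·J) = 17700 × 0.968 / (25.3×10⁹ × 2.347×10^-5) = 0.02886 rad.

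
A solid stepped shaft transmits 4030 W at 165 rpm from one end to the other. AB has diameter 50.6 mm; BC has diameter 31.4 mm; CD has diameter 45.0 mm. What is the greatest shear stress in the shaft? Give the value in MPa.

38.4 MPa

ω = 2π·165/60 = 17.28 rad/s, so T = P/ω = 4030 / 17.28 = 233.2 N·m.
Under the same torque, τ_max = 16T/(πd³) is largest where d is smallest — segment BC (d = 31.4 mm).
τ_max = 16·233.2/(π·(0.0314)³) = 3.837×10^7 Pa.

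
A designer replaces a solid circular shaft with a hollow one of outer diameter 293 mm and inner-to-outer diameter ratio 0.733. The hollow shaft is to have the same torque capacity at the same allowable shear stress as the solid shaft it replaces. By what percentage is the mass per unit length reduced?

41.9 %

Equal τ_max and T ⇒ the solid shaft needs d_s³ = d_o³(1−k⁴), so d_s = 293·(1−0.733⁴)^(1/3) = 261.6 mm.
Area ratio A_h/A_s = d_o²(1−k²)/d_s² = (1−k²)/(1−k⁴)^(2/3) = 0.5807.
Mass saving = 1 − 0.5807 = 41.9 %.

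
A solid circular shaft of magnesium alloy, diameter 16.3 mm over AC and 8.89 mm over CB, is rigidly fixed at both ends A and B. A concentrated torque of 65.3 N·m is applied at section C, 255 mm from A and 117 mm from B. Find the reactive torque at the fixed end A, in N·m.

54.7 N·m

Compatibility: T_A·a/J_AC = T_B·b/J_CB with T_A + T_B = T₀.
J_AC = 6.93×10^-9 m⁴, J_CB = 6.13×10^-10 m⁴, so T_A = T₀·(J_AC/a)/((J_AC/a)+(J_CB/b)) = 54.74 N·m, T_B = 10.56 N·m.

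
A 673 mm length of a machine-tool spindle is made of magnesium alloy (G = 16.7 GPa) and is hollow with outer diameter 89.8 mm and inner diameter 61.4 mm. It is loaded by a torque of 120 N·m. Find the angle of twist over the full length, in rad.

J = π(d_o⁴ − d_i⁴)/32 = π(0.0898⁴ − 0.0614⁴)/32 = 4.989×10^-6 m⁴.
θ = T·L/(G·J) = 120.0 × 0.673 / (16.7×10⁹ × 4.989×10^-6) = 9.693×10^-4 rad.

9.69e-4 rad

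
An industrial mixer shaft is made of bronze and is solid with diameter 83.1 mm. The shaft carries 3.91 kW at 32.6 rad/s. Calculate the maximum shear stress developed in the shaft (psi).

154 psi

ω = 32.6 rad/s, so T = P/ω = 3.91×10³ / 32.60 = 119.9 N·m.
J = πd⁴/32 = π(0.0831)⁴/32 = 4.682×10^-6 m⁴.
τ_max = T·r/J = 119.9 × 0.0415 / 4.682×10^-6 = 1.064×10^6 Pa.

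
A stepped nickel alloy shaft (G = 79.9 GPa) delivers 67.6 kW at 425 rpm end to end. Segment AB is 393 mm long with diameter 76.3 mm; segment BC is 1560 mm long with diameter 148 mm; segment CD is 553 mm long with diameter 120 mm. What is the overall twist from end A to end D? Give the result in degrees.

0.194°

ω = 2π·425/60 = 44.51 rad/s, so T = P/ω = 67.6×10³ / 44.51 = 1519 N·m.
J_AB = π(0.0763)⁴/32 = 3.33×10^-6 m⁴; J_BC = π(0.148)⁴/32 = 4.71×10^-5 m⁴; J_CD = π(0.120)⁴/32 = 2.04×10^-5 m⁴.
θ = (T/G)·Σ L_i/J_i = (1519/79.9×10⁹)·(0.393/3.33×10^-6 + 1.56/4.71×10^-5 + 0.553/2.04×10^-5) = 3.391×10^-3 rad.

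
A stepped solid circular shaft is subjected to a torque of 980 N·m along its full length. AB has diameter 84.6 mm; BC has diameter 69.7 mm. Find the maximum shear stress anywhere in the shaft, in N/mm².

Under the same torque, τ_max = 16T/(πd³) is largest where d is smallest — segment BC (d = 69.7 mm).
τ_max = 16·980.0/(π·(0.0697)³) = 1.474×10^7 Pa.

14.7 N/mm²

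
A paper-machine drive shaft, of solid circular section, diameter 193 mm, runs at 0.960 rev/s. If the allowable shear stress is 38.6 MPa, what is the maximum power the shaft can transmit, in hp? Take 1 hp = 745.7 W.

441 hp

J = πd⁴/32 = π(0.193)⁴/32 = 1.362×10^-4 m⁴.
T_max = τ_allow·J/r = 3.86×10^7 × 1.362×10^-4 / 0.0965 = 54490 N·m.
ω = 2π·0.960 = 6.032 rad/s, so P_max = T_max·ω = 3.287×10^5 W.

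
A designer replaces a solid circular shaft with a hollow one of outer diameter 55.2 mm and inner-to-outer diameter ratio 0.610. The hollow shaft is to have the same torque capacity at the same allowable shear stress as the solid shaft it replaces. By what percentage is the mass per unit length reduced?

Equal τ_max and T ⇒ the solid shaft needs d_s³ = d_o³(1−k⁴), so d_s = 55.2·(1−0.610⁴)^(1/3) = 52.52 mm.
Area ratio A_h/A_s = d_o²(1−k²)/d_s² = (1−k²)/(1−k⁴)^(2/3) = 0.6935.
Mass saving = 1 − 0.6935 = 30.7 %.

30.7 %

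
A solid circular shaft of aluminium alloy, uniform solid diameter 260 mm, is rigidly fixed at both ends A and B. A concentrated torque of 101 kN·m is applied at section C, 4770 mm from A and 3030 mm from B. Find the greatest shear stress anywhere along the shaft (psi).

With uniform GJ and both ends fixed, compatibility θ_AC = θ_CB gives T_A·a = T_B·b, together with T_A + T_B = T₀.
T_A = T₀·b/(a+b) = 101000·3030/7800 = 39230 N·m; T_B = 61770 N·m.
τ in each portion: τ_AC = 1.14×10^7 Pa, τ_CB = 1.79×10^7 Pa; maximum is in CB.
τ_max = T_CB·r/J = 61770·0.130/4.49×10^-4 = 1.790×10^7 Pa.

2600 psi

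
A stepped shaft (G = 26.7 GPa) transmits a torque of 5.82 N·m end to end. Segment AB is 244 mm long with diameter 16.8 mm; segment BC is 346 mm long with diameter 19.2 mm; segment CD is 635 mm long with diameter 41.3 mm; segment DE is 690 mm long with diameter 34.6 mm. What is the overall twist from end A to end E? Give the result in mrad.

J_AB = π(0.0168)⁴/32 = 7.82×10^-9 m⁴; J_BC = π(0.0192)⁴/32 = 1.33×10^-8 m⁴; J_CD = π(0.0413)⁴/32 = 2.86×10^-7 m⁴; J_DE = π(0.0346)⁴/32 = 1.41×10^-7 m⁴.
θ = (T/G)·Σ L_i/J_i = (5.820/26.7×10⁹)·(0.244/7.82×10^-9 + 0.346/1.33×10^-8 + 0.635/2.86×10^-7 + 0.690/1.41×10^-7) = 0.01401 rad.

14.0 mrad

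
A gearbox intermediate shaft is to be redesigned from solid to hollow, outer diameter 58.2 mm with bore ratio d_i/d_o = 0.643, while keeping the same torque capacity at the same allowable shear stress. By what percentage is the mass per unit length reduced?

33.5 %

Equal τ_max and T ⇒ the solid shaft needs d_s³ = d_o³(1−k⁴), so d_s = 58.2·(1−0.643⁴)^(1/3) = 54.67 mm.
Area ratio A_h/A_s = d_o²(1−k²)/d_s² = (1−k²)/(1−k⁴)^(2/3) = 0.6646.
Mass saving = 1 − 0.6646 = 33.5 %.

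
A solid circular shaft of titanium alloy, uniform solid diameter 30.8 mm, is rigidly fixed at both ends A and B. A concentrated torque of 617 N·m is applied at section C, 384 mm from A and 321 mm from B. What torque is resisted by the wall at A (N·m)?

With uniform GJ and both ends fixed, compatibility θ_AC = θ_CB gives T_A·a = T_B·b, together with T_A + T_B = T₀.
T_A = T₀·b/(a+b) = 617.0·321/705.0 = 280.9 N·m; T_B = 336.1 N·m.

281 N·m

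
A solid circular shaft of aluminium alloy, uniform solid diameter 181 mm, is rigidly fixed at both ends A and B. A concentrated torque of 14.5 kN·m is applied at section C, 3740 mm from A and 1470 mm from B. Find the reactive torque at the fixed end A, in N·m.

4090 N·m

With uniform GJ and both ends fixed, compatibility θ_AC = θ_CB gives T_A·a = T_B·b, together with T_A + T_B = T₀.
T_A = T₀·b/(a+b) = 14500·1470/5210 = 4091 N·m; T_B = 10410 N·m.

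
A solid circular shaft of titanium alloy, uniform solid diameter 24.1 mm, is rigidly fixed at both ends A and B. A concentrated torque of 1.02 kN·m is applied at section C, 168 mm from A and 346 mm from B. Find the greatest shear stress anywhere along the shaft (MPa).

250 MPa

With uniform GJ and both ends fixed, compatibility θ_AC = θ_CB gives T_A·a = T_B·b, together with T_A + T_B = T₀.
T_A = T₀·b/(a+b) = 1020·346/514.0 = 686.6 N·m; T_B = 333.4 N·m.
τ in each portion: τ_AC = 2.50×10^8 Pa, τ_CB = 1.21×10^8 Pa; maximum is in AC.
τ_max = T_AC·r/J = 686.6·0.0120/3.31×10^-8 = 2.498×10^8 Pa.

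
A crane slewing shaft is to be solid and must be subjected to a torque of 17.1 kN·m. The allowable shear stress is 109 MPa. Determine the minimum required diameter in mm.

92.8 mm

For a solid shaft τ_max = 16T/(πd³), so d = (16T/(π τ_allow))^(1/3) = (16·17100/(π·1.09×10^8))^(1/3) = 0.09279 m.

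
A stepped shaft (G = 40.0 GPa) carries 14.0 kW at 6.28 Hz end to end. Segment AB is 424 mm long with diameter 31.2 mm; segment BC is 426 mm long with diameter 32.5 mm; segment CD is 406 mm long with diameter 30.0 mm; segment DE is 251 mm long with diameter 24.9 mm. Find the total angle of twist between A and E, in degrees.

10.3°

ω = 2π·6.28 = 39.46 rad/s, so T = P/ω = 14.0×10³ / 39.46 = 354.8 N·m.
J_AB = π(0.0312)⁴/32 = 9.30×10^-8 m⁴; J_BC = π(0.0325)⁴/32 = 1.10×10^-7 m⁴; J_CD = π(0.0300)⁴/32 = 7.95×10^-8 m⁴; J_DE = π(0.0249)⁴/32 = 3.77×10^-8 m⁴.
θ = (T/G)·Σ L_i/J_i = (354.8/40.0×10⁹)·(0.424/9.30×10^-8 + 0.426/1.10×10^-7 + 0.406/7.95×10^-8 + 0.251/3.77×10^-8) = 0.1792 rad.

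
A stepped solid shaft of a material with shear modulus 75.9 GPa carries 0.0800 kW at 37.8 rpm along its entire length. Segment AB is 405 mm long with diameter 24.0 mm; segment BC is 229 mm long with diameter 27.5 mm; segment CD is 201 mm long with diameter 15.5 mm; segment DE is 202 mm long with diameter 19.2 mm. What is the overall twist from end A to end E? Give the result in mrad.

17.9 mrad

ω = 2π·37.8/60 = 3.958 rad/s, so T = P/ω = 0.0800×10³ / 3.958 = 20.21 N·m.
J_AB = π(0.0240)⁴/32 = 3.26×10^-8 m⁴; J_BC = π(0.0275)⁴/32 = 5.61×10^-8 m⁴; J_CD = π(0.0155)⁴/32 = 5.67×10^-9 m⁴; J_DE = π(0.0192)⁴/32 = 1.33×10^-8 m⁴.
θ = (T/G)·Σ L_i/J_i = (20.21/75.9×10⁹)·(0.405/3.26×10^-8 + 0.229/5.61×10^-8 + 0.201/5.67×10^-9 + 0.202/1.33×10^-8) = 0.01787 rad.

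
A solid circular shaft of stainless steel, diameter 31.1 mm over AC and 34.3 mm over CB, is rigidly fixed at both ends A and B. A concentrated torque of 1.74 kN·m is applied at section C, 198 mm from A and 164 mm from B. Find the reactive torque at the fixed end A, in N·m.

Compatibility: T_A·a/J_AC = T_B·b/J_CB with T_A + T_B = T₀.
J_AC = 9.18×10^-8 m⁴, J_CB = 1.36×10^-7 m⁴, so T_A = T₀·(J_AC/a)/((J_AC/a)+(J_CB/b)) = 624.5 N·m, T_B = 1116 N·m.

624 N·m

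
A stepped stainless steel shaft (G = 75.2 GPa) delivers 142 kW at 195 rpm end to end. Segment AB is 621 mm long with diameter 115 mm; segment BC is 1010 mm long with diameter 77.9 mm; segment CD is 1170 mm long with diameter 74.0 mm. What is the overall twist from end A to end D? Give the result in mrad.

65.9 mrad

ω = 2π·195/60 = 20.42 rad/s, so T = P/ω = 142×10³ / 20.42 = 6954 N·m.
J_AB = π(0.115)⁴/32 = 1.72×10^-5 m⁴; J_BC = π(0.0779)⁴/32 = 3.62×10^-6 m⁴; J_CD = π(0.0740)⁴/32 = 2.94×10^-6 m⁴.
θ = (T/G)·Σ L_i/J_i = (6954/75.2×10⁹)·(0.621/1.72×10^-5 + 1.01/3.62×10^-6 + 1.17/2.94×10^-6) = 0.06593 rad.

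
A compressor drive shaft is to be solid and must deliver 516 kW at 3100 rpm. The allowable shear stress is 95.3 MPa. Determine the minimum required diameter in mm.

44.0 mm

ω = 2π·3100/60 = 324.6 rad/s, so T = P/ω = 516×10³ / 324.6 = 1589 N·m.
For a solid shaft τ_max = 16T/(πd³), so d = (16T/(π τ_allow))^(1/3) = (16·1589/(π·9.53×10^7))^(1/3) = 0.04396 m.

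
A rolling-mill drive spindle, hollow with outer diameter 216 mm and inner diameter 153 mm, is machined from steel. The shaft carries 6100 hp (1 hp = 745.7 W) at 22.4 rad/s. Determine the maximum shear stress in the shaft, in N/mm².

137 N/mm²

ω = 22.4 rad/s, so T = P/ω = 6100×745.7 / 22.40 = 203100 N·m.
J = π(d_o⁴ − d_i⁴)/32 = π(0.216⁴ − 0.153⁴)/32 = 1.599×10^-4 m⁴.
τ_max = T·r/J = 203100 × 0.108 / 1.599×10^-4 = 1.372×10^8 Pa.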